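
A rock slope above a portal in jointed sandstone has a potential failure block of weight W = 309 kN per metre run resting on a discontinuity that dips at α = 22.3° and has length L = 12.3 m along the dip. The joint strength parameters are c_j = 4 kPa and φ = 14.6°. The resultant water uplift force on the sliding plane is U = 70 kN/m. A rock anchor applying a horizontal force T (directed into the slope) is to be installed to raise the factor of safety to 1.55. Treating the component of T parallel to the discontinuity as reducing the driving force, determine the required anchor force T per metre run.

Resolving forces along and normal to the sliding plane, with the horizontal anchor force T adding T·sinα to the effective normal force and T·cosα acting up the plane against the driving force:
FS = [c_jL + (W cosα − U + T sinα) tanφ] / [W sinα − T cosα]
Without the anchor: N' = 215.9 kN/m, driving T_d = 117.3 kN/m, resisting R = 4·12.3 + 215.9·tan14.6° = 105.4 kN/m, FS = 0.90.
Setting FS = 1.55 and solving for T:
1.55·(117.3 − T cos22.3°) = 105.4 + T sin22.3°·tan14.6°
T·(sin22.3°·tan14.6° + 1.55·cos22.3°) = 1.55·117.3 − 105.4
T·(0.3795·0.2605 + 1.55·0.9252) = 181.7 − 105.4 = 76.3
T·1.5329 = 76.3
T = 49.8 kN/m

T = 50 kN/m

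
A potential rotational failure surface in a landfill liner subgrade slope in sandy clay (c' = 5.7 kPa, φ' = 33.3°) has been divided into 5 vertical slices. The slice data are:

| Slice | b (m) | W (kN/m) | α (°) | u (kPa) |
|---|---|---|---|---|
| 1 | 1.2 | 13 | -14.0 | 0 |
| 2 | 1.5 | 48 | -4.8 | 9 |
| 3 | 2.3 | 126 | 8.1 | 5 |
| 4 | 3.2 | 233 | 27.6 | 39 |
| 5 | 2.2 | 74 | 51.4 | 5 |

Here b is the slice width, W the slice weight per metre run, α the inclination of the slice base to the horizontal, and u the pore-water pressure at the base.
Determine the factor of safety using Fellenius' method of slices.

Ordinary method of slices: FS = Σ[c'·Δl_i + (W_i cosα_i − u_i·Δl_i)·tanφ'] / Σ W_i sinα_i, with Δl_i = b_i / cosα_i.
Slice 1: Δl = 1.2/cos(-14.0°) = 1.237 m; N'_1 = 13·cos(-14.0°) − 0·1.237 = 12.6; c'Δl = 7.05; W sinα = -3.1
Slice 2: Δl = 1.5/cos(-4.8°) = 1.505 m; N'_2 = 48·cos(-4.8°) − 9·1.505 = 34.3; c'Δl = 8.58; W sinα = -4.0
Slice 3: Δl = 2.3/cos8.1° = 2.323 m; N'_3 = 126·cos8.1° − 5·2.323 = 113.1; c'Δl = 13.24; W sinα = 17.8
Slice 4: Δl = 3.2/cos27.6° = 3.611 m; N'_4 = 233·cos27.6° − 39·3.611 = 65.7; c'Δl = 20.58; W sinα = 107.9
Slice 5: Δl = 2.2/cos51.4° = 3.526 m; N'_5 = 74·cos51.4° − 5·3.526 = 28.5; c'Δl = 20.10; W sinα = 57.8
Σc'Δl = 69.6 kN/m; ΣN' = 254.2 kN/m; ΣW sinα = 176.4 kN/m
Resisting = 69.6 + 254.2·tan33.3° = 69.6 + 167.0 = 236.5 kN/m
FS = 236.5 / 176.4 = 1.341

FS = 1.34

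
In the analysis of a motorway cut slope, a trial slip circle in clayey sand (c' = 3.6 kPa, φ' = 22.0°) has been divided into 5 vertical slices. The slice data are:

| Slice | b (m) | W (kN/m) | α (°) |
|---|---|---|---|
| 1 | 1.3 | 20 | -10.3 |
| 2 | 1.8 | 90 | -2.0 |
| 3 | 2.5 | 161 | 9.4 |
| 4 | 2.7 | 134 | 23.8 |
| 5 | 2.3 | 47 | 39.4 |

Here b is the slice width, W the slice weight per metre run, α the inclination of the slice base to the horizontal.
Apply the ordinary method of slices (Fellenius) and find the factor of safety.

Ordinary method of slices: FS = Σ[c'·Δl_i + (W_i cosα_i)·tanφ'] / Σ W_i sinα_i, with Δl_i = b_i / cosα_i.
Slice 1: Δl = 1.3/cos(-10.3°) = 1.321 m; N'_1 = 20·cos(-10.3°) = 19.7; c'Δl = 4.76; W sinα = -3.6
Slice 2: Δl = 1.8/cos(-2.0°) = 1.801 m; N'_2 = 90·cos(-2.0°) = 89.9; c'Δl = 6.48; W sinα = -3.1
Slice 3: Δl = 2.5/cos9.4° = 2.534 m; N'_3 = 161·cos9.4° = 158.8; c'Δl = 9.12; W sinα = 26.3
Slice 4: Δl = 2.7/cos23.8° = 2.951 m; N'_4 = 134·cos23.8° = 122.6; c'Δl = 10.62; W sinα = 54.1
Slice 5: Δl = 2.3/cos39.4° = 2.976 m; N'_5 = 47·cos39.4° = 36.3; c'Δl = 10.72; W sinα = 29.8
Σc'Δl = 41.7 kN/m; ΣN' = 427.4 kN/m; ΣW sinα = 103.5 kN/m
Resisting = 41.7 + 427.4·tan22.0° = 41.7 + 172.7 = 214.4 kN/m
FS = 214.4 / 103.5 = 2.072

FS = 2.07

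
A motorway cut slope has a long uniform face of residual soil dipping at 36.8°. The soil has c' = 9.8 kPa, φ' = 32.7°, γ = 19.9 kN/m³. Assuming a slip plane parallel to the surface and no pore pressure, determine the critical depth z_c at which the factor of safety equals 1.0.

Setting FS = 1.00 in FS = [c' + γz cos²β tanφ'] / [γz sinβ cosβ] and solving for z:
z = c' / [γ cosβ (FS·sinβ − cosβ·tanφ')]
  = 9.8 / [19.9·cos36.8°·(1.00·sin36.8° − cos36.8°·tan32.7°)]
  = 9.8 / [19.9·0.8007·(1.00·0.5990 − 0.8007·0.6420)]
  = 9.8 / 1.3539 = 7.239 m

z_c = 7.24 m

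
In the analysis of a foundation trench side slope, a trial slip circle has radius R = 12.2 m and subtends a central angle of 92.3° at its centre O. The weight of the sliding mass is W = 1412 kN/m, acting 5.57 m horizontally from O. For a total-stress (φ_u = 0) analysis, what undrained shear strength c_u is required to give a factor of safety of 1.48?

FS = c_u·L_a·R / (W·d), so c_u = FS·W·d / (L_a·R).
Arc length L_a = R·θ = 12.2·(92.3°·π/180) = 12.2·1.6109 = 19.65 m
c_u = 1.48·1412·5.57 / (19.65·12.2) = 11640.0 / 239.77 = 48.55 kPa

c_u = 48.5 kPa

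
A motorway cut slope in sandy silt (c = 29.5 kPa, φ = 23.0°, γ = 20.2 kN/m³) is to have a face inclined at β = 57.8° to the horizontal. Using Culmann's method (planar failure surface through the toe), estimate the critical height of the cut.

Culmann's analysis gives the critical failure plane at α_cr = (β + φ)/2 = (57.8 + 23.0)/2 = 40.4°, and the critical height
H_c = (4c/γ) · sinβ cosφ / [1 − cos(β − φ)]
    = (4·29.5/20.2) · sin57.8°·cos23.0° / [1 − cos(34.8°)]
    = 5.842 · 0.8462·0.9205 / [1 − 0.8211]
    = 5.842 · 0.7789 / 0.1789
    = 25.44 m

H_c = 25.44 m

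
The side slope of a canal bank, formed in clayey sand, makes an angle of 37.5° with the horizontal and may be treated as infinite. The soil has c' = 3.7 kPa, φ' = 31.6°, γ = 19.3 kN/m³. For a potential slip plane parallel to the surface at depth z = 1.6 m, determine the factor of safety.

For an infinite slope with a slip plane parallel to the surface (no pore pressure): FS = [c' + γz cos²β tanφ'] / [γz sinβ cosβ].
γz = 19.3·1.6 = 30.88 kN/m²
Numerator = 3.7 + 30.88·cos²37.5°·tan31.6° = 3.7 + 30.88·0.6294·0.6152 = 15.657 kPa
Denominator = 30.88·sin37.5°·cos37.5° = 30.88·0.6088·0.7934 = 14.914 kPa
FS = 15.657 / 14.914 = 1.050

FS = 1.05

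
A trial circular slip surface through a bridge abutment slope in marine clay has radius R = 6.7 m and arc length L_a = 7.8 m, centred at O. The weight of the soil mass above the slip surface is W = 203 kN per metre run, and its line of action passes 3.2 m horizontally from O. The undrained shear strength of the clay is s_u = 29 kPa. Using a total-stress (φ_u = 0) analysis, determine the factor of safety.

FS = 2.33

Taking moments about the centre O, the resisting moment is provided by the undrained shear strength acting along the arc:
M_R = s_u·L_a·R = 29·7.80·6.7 = 1515.5 kN·m/m
M_D = W·d = 203·3.2 = 649.6 kN·m/m
FS = M_R / M_D = 1515.5 / 649.6 = 2.333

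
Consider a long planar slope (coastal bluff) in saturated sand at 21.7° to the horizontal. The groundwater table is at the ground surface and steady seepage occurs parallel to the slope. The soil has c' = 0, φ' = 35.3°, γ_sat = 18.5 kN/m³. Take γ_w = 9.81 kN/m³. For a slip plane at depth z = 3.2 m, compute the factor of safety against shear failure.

With seepage parallel to the slope and the water table at the surface, the effective normal stress on the slip plane uses the buoyant unit weight γ' = γ_sat − γ_w while the driving shear stress uses γ_sat:
FS = [c' + γ' z cos²β tanφ'] / [γ_sat z sinβ cosβ]
(For c' = 0 this reduces to FS = (γ'/γ_sat)·tanφ'/tanβ.)
γ' = 18.5 − 9.81 = 8.69 kN/m³
Numerator = 0.0 + 8.69·3.2·cos²21.7°·tan35.3° = 0.0 + 8.69·3.2·0.8633·0.7080 = 16.997 kPa
Denominator = 18.5·3.2·sin21.7°·cos21.7° = 18.5·3.2·0.3697·0.9291 = 20.338 kPa
FS = 16.997 / 20.338 = 0.836

FS = 0.84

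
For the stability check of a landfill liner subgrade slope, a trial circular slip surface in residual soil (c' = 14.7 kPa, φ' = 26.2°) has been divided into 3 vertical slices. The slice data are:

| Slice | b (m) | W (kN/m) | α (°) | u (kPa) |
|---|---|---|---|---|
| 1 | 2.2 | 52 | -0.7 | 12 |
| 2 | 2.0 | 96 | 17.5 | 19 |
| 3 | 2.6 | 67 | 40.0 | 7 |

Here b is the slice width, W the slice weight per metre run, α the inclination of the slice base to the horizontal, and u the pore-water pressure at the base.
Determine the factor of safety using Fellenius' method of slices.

Ordinary method of slices: FS = Σ[c'·Δl_i + (W_i cosα_i − u_i·Δl_i)·tanφ'] / Σ W_i sinα_i, with Δl_i = b_i / cosα_i.
Slice 1: Δl = 2.2/cos(-0.7°) = 2.200 m; N'_1 = 52·cos(-0.7°) − 12·2.200 = 25.6; c'Δl = 32.34; W sinα = -0.6
Slice 2: Δl = 2.0/cos17.5° = 2.097 m; N'_2 = 96·cos17.5° − 19·2.097 = 51.7; c'Δl = 30.83; W sinα = 28.9
Slice 3: Δl = 2.6/cos40.0° = 3.394 m; N'_3 = 67·cos40.0° − 7·3.394 = 27.6; c'Δl = 49.89; W sinα = 43.1
Σc'Δl = 113.1 kN/m; ΣN' = 104.9 kN/m; ΣW sinα = 71.3 kN/m
Resisting = 113.1 + 104.9·tan26.2° = 113.1 + 51.6 = 164.7 kN/m
FS = 164.7 / 71.3 = 2.310

FS = 2.31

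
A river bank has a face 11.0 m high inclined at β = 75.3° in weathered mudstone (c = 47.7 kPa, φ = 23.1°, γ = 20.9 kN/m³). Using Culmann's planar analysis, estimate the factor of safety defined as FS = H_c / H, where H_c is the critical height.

H_c = (4c/γ) · sinβ cosφ / [1 − cos(β − φ)]
    = (4·47.7/20.9) · sin75.3°·cos23.1° / [1 − cos52.2°]
    = 9.129 · 0.8897 / 0.3871 = 20.98 m
FS = H_c / H = 20.98 / 11.0 = 1.908

FS = 1.91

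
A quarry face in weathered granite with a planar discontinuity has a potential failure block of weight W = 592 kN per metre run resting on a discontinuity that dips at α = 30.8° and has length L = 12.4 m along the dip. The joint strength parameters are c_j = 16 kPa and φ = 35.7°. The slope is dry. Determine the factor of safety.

Resolving the block weight along and normal to the plane and applying the Mohr–Coulomb strength on the joint:
N' = W cosα = 592·cos30.8° = 508.5 kN/m
Driving force T = W sinα = 592·sin30.8° = 303.1 kN/m
Resisting force R = c_j·L + N'·tanφ = 16·12.4 + 508.5·tan35.7° = 198.4 + 365.4 = 563.8 kN/m
FS = R / T = 563.8 / 303.1 = 1.860

FS = 1.86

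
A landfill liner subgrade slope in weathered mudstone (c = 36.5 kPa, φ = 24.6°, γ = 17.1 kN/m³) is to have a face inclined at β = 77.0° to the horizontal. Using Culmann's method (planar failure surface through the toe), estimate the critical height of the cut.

H_c = 19.40 m

Culmann's analysis gives the critical failure plane at α_cr = (β + φ)/2 = (77.0 + 24.6)/2 = 50.8°, and the critical height
H_c = (4c/γ) · sinβ cosφ / [1 − cos(β − φ)]
    = (4·36.5/17.1) · sin77.0°·cos24.6° / [1 − cos(52.4°)]
    = 8.538 · 0.9744·0.9092 / [1 − 0.6101]
    = 8.538 · 0.8859 / 0.3899
    = 19.40 m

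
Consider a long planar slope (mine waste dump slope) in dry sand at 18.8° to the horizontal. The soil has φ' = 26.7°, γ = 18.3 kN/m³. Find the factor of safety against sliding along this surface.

For a dry cohesionless infinite slope the factor of safety is FS = tanφ' / tanβ.
FS = tan26.7° / tan18.8° = 0.5029 / 0.3404 = 1.477

FS = 1.48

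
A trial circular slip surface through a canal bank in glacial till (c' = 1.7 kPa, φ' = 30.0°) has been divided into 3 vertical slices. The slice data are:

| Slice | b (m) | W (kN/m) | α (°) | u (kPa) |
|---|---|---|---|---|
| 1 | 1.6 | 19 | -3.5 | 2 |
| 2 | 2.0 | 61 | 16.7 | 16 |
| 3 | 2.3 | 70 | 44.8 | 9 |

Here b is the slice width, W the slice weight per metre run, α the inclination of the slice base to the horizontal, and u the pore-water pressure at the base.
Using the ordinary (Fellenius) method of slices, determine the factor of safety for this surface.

FS = 0.72

Ordinary method of slices: FS = Σ[c'·Δl_i + (W_i cosα_i − u_i·Δl_i)·tanφ'] / Σ W_i sinα_i, with Δl_i = b_i / cosα_i.
Slice 1: Δl = 1.6/cos(-3.5°) = 1.603 m; N'_1 = 19·cos(-3.5°) − 2·1.603 = 15.8; c'Δl = 2.73; W sinα = -1.2
Slice 2: Δl = 2.0/cos16.7° = 2.088 m; N'_2 = 61·cos16.7° − 16·2.088 = 25.0; c'Δl = 3.55; W sinα = 17.5
Slice 3: Δl = 2.3/cos44.8° = 3.241 m; N'_3 = 70·cos44.8° − 9·3.241 = 20.5; c'Δl = 5.51; W sinα = 49.3
Σc'Δl = 11.8 kN/m; ΣN' = 61.3 kN/m; ΣW sinα = 65.7 kN/m
Resisting = 11.8 + 61.3·tan30.0° = 11.8 + 35.4 = 47.2 kN/m
FS = 47.2 / 65.7 = 0.718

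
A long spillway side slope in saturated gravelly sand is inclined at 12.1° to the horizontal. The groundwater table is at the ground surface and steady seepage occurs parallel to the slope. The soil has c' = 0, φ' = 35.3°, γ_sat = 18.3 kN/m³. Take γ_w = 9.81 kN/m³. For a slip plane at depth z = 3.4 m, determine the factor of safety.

With seepage parallel to the slope and the water table at the surface, the effective normal stress on the slip plane uses the buoyant unit weight γ' = γ_sat − γ_w while the driving shear stress uses γ_sat:
FS = [c' + γ' z cos²β tanφ'] / [γ_sat z sinβ cosβ]
(For c' = 0 this reduces to FS = (γ'/γ_sat)·tanφ'/tanβ.)
γ' = 18.3 − 9.81 = 8.49 kN/m³
Numerator = 0.0 + 8.49·3.4·cos²12.1°·tan35.3° = 0.0 + 8.49·3.4·0.9561·0.7080 = 19.540 kPa
Denominator = 18.3·3.4·sin12.1°·cos12.1° = 18.3·3.4·0.2096·0.9778 = 12.753 kPa
FS = 19.540 / 12.753 = 1.532

FS = 1.53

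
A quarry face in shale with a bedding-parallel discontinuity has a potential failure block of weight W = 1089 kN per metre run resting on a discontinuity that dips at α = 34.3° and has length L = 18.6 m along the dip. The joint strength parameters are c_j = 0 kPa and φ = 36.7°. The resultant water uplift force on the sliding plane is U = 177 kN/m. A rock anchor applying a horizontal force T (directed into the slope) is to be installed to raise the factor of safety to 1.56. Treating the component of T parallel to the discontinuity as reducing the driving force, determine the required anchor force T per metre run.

Resolving forces along and normal to the sliding plane, with the horizontal anchor force T adding T·sinα to the effective normal force and T·cosα acting up the plane against the driving force:
FS = [c_jL + (W cosα − U + T sinα) tanφ] / [W sinα − T cosα]
Without the anchor: N' = 722.6 kN/m, driving T_d = 613.7 kN/m, resisting R = 0·18.6 + 722.6·tan36.7° = 538.6 kN/m, FS = 0.88.
Setting FS = 1.56 and solving for T:
1.56·(613.7 − T cos34.3°) = 538.6 + T sin34.3°·tan36.7°
T·(sin34.3°·tan36.7° + 1.56·cos34.3°) = 1.56·613.7 − 538.6
T·(0.5635·0.7454 + 1.56·0.8261) = 957.3 − 538.6 = 418.7
T·1.7088 = 418.7
T = 245.0 kN/m

T = 245 kN/m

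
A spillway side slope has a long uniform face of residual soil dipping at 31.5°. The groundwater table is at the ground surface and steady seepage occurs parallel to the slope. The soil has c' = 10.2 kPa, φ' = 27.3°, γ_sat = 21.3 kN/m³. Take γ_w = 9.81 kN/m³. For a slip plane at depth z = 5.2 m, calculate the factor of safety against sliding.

With seepage parallel to the slope and the water table at the surface, the effective normal stress on the slip plane uses the buoyant unit weight γ' = γ_sat − γ_w while the driving shear stress uses γ_sat:
FS = [c' + γ' z cos²β tanφ'] / [γ_sat z sinβ cosβ]
γ' = 21.3 − 9.81 = 11.49 kN/m³
Numerator = 10.2 + 11.49·5.2·cos²31.5°·tan27.3° = 10.2 + 11.49·5.2·0.7270·0.5161 = 32.619 kPa
Denominator = 21.3·5.2·sin31.5°·cos31.5° = 21.3·5.2·0.5225·0.8526 = 49.344 kPa
FS = 32.619 / 49.344 = 0.661

FS = 0.66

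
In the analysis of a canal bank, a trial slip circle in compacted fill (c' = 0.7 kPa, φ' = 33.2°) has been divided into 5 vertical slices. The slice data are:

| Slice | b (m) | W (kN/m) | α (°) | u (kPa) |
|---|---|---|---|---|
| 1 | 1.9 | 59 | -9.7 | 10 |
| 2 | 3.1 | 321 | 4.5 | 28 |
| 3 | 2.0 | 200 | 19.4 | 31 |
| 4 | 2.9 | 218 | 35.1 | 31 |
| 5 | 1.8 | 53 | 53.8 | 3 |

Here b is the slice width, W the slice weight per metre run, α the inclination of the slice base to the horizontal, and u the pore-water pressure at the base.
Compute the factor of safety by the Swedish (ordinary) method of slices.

Ordinary method of slices: FS = Σ[c'·Δl_i + (W_i cosα_i − u_i·Δl_i)·tanφ'] / Σ W_i sinα_i, with Δl_i = b_i / cosα_i.
Slice 1: Δl = 1.9/cos(-9.7°) = 1.928 m; N'_1 = 59·cos(-9.7°) − 10·1.928 = 38.9; c'Δl = 1.35; W sinα = -9.9
Slice 2: Δl = 3.1/cos4.5° = 3.110 m; N'_2 = 321·cos4.5° − 28·3.110 = 232.9; c'Δl = 2.18; W sinα = 25.2
Slice 3: Δl = 2.0/cos19.4° = 2.120 m; N'_3 = 200·cos19.4° − 31·2.120 = 122.9; c'Δl = 1.48; W sinα = 66.4
Slice 4: Δl = 2.9/cos35.1° = 3.545 m; N'_4 = 218·cos35.1° − 31·3.545 = 68.5; c'Δl = 2.48; W sinα = 125.4
Slice 5: Δl = 1.8/cos53.8° = 3.048 m; N'_5 = 53·cos53.8° − 3·3.048 = 22.2; c'Δl = 2.13; W sinα = 42.8
Σc'Δl = 9.6 kN/m; ΣN' = 485.4 kN/m; ΣW sinα = 249.8 kN/m
Resisting = 9.6 + 485.4·tan33.2° = 9.6 + 317.6 = 327.2 kN/m
FS = 327.2 / 249.8 = 1.310

FS = 1.31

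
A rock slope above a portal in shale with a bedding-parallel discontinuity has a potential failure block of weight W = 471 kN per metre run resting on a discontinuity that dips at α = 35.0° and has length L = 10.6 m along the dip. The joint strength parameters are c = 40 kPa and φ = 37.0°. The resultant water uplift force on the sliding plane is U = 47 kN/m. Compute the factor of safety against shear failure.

FS = 2.51

Resolving the block weight along and normal to the plane and applying the Mohr–Coulomb strength on the joint:
N' = W cosα − U = 471·cos35.0° − 47 = 338.8 kN/m
Driving force T = W sinα = 471·sin35.0° = 270.2 kN/m
Resisting force R = c·L + N'·tanφ = 40·10.6 + 338.8·tan37.0° = 424.0 + 255.3 = 679.3 kN/m
FS = R / T = 679.3 / 270.2 = 2.515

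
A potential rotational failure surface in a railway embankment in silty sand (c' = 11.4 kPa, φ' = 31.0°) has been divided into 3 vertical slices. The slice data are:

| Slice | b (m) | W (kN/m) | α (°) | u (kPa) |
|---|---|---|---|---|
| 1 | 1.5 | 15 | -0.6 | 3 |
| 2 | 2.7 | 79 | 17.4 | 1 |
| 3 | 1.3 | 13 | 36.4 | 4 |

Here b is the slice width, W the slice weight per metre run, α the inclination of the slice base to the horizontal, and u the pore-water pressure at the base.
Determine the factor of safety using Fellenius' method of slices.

Ordinary method of slices: FS = Σ[c'·Δl_i + (W_i cosα_i − u_i·Δl_i)·tanφ'] / Σ W_i sinα_i, with Δl_i = b_i / cosα_i.
Slice 1: Δl = 1.5/cos(-0.6°) = 1.500 m; N'_1 = 15·cos(-0.6°) − 3·1.500 = 10.5; c'Δl = 17.10; W sinα = -0.2
Slice 2: Δl = 2.7/cos17.4° = 2.829 m; N'_2 = 79·cos17.4° − 1·2.829 = 72.6; c'Δl = 32.26; W sinα = 23.6
Slice 3: Δl = 1.3/cos36.4° = 1.615 m; N'_3 = 13·cos36.4° − 4·1.615 = 4.0; c'Δl = 18.41; W sinα = 7.7
Σc'Δl = 67.8 kN/m; ΣN' = 87.1 kN/m; ΣW sinα = 31.2 kN/m
Resisting = 67.8 + 87.1·tan31.0° = 67.8 + 52.3 = 120.1 kN/m
FS = 120.1 / 31.2 = 3.851

FS = 3.85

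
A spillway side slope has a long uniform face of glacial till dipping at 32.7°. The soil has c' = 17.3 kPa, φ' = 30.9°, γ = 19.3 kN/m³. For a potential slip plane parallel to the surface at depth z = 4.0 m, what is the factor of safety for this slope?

FS = 1.43

For an infinite slope with a slip plane parallel to the surface (no pore pressure): FS = [c' + γz cos²β tanφ'] / [γz sinβ cosβ].
γz = 19.3·4.0 = 77.20 kN/m²
Numerator = 17.3 + 77.20·cos²32.7°·tan30.9° = 17.3 + 77.20·0.7081·0.5985 = 50.018 kPa
Denominator = 77.20·sin32.7°·cos32.7° = 77.20·0.5402·0.8415 = 35.097 kPa
FS = 50.018 / 35.097 = 1.425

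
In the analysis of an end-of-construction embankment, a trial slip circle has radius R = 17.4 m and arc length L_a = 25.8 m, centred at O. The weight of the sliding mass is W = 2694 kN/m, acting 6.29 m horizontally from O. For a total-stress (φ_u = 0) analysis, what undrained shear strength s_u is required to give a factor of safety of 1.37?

s_u = 51.7 kPa

FS = s_u·L_a·R / (W·d), so s_u = FS·W·d / (L_a·R).
s_u = 1.37·2694·6.29 / (25.80·17.4) = 23215.0 / 448.92 = 51.71 kPa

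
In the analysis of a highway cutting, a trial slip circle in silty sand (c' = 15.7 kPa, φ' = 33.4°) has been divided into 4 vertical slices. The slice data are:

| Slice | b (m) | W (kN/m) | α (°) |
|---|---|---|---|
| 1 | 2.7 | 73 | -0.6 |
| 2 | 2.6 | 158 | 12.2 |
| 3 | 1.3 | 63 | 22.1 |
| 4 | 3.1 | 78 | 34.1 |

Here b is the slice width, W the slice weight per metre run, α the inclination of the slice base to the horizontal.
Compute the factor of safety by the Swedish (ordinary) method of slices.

FS = 3.96

Ordinary method of slices: FS = Σ[c'·Δl_i + (W_i cosα_i)·tanφ'] / Σ W_i sinα_i, with Δl_i = b_i / cosα_i.
Slice 1: Δl = 2.7/cos(-0.6°) = 2.700 m; N'_1 = 73·cos(-0.6°) = 73.0; c'Δl = 42.39; W sinα = -0.8
Slice 2: Δl = 2.6/cos12.2° = 2.660 m; N'_2 = 158·cos12.2° = 154.4; c'Δl = 41.76; W sinα = 33.4
Slice 3: Δl = 1.3/cos22.1° = 1.403 m; N'_3 = 63·cos22.1° = 58.4; c'Δl = 22.03; W sinα = 23.7
Slice 4: Δl = 3.1/cos34.1° = 3.744 m; N'_4 = 78·cos34.1° = 64.6; c'Δl = 58.78; W sinα = 43.7
Σc'Δl = 165.0 kN/m; ΣN' = 350.4 kN/m; ΣW sinα = 100.1 kN/m
Resisting = 165.0 + 350.4·tan33.4° = 165.0 + 231.0 = 396.0 kN/m
FS = 396.0 / 100.1 = 3.958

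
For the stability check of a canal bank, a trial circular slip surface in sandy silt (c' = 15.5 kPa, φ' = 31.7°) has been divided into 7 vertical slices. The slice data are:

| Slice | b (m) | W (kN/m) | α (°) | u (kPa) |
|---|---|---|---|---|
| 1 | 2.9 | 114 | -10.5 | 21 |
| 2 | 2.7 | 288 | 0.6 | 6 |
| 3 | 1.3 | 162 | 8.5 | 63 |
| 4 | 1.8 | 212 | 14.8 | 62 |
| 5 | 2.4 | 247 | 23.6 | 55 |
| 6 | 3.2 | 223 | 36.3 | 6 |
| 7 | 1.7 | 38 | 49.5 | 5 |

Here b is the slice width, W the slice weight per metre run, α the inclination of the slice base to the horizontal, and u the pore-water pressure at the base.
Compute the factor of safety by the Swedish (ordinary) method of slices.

FS = 2.30

Ordinary method of slices: FS = Σ[c'·Δl_i + (W_i cosα_i − u_i·Δl_i)·tanφ'] / Σ W_i sinα_i, with Δl_i = b_i / cosα_i.
Slice 1: Δl = 2.9/cos(-10.5°) = 2.949 m; N'_1 = 114·cos(-10.5°) − 21·2.949 = 50.2; c'Δl = 45.72; W sinα = -20.8
Slice 2: Δl = 2.7/cos0.6° = 2.700 m; N'_2 = 288·cos0.6° − 6·2.700 = 271.8; c'Δl = 41.85; W sinα = 3.0
Slice 3: Δl = 1.3/cos8.5° = 1.314 m; N'_3 = 162·cos8.5° − 63·1.314 = 77.4; c'Δl = 20.37; W sinα = 23.9
Slice 4: Δl = 1.8/cos14.8° = 1.862 m; N'_4 = 212·cos14.8° − 62·1.862 = 89.5; c'Δl = 28.86; W sinα = 54.2
Slice 5: Δl = 2.4/cos23.6° = 2.619 m; N'_5 = 247·cos23.6° − 55·2.619 = 82.3; c'Δl = 40.60; W sinα = 98.9
Slice 6: Δl = 3.2/cos36.3° = 3.971 m; N'_6 = 223·cos36.3° − 6·3.971 = 155.9; c'Δl = 61.54; W sinα = 132.0
Slice 7: Δl = 1.7/cos49.5° = 2.618 m; N'_7 = 38·cos49.5° − 5·2.618 = 11.6; c'Δl = 40.57; W sinα = 28.9
Σc'Δl = 279.5 kN/m; ΣN' = 738.7 kN/m; ΣW sinα = 320.1 kN/m
Resisting = 279.5 + 738.7·tan31.7° = 279.5 + 456.2 = 735.7 kN/m
FS = 735.7 / 320.1 = 2.298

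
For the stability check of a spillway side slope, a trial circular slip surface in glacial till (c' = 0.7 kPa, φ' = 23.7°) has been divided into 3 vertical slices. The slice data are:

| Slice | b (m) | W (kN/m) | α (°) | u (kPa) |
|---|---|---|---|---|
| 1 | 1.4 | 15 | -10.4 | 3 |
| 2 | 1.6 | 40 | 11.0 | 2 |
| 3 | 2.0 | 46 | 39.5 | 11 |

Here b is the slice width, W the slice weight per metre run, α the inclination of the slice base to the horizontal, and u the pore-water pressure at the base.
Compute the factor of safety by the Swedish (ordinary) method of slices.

Ordinary method of slices: FS = Σ[c'·Δl_i + (W_i cosα_i − u_i·Δl_i)·tanφ'] / Σ W_i sinα_i, with Δl_i = b_i / cosα_i.
Slice 1: Δl = 1.4/cos(-10.4°) = 1.423 m; N'_1 = 15·cos(-10.4°) − 3·1.423 = 10.5; c'Δl = 1.00; W sinα = -2.7
Slice 2: Δl = 1.6/cos11.0° = 1.630 m; N'_2 = 40·cos11.0° − 2·1.630 = 36.0; c'Δl = 1.14; W sinα = 7.6
Slice 3: Δl = 2.0/cos39.5° = 2.592 m; N'_3 = 46·cos39.5° − 11·2.592 = 7.0; c'Δl = 1.81; W sinα = 29.3
Σc'Δl = 4.0 kN/m; ΣN' = 53.5 kN/m; ΣW sinα = 34.2 kN/m
Resisting = 4.0 + 53.5·tan23.7° = 4.0 + 23.5 = 27.4 kN/m
FS = 27.4 / 34.2 = 0.802

FS = 0.80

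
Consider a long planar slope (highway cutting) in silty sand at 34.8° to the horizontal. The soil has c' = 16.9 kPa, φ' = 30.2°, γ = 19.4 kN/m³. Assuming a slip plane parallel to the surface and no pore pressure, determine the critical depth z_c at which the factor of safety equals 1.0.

Setting FS = 1.00 in FS = [c' + γz cos²β tanφ'] / [γz sinβ cosβ] and solving for z:
z = c' / [γ cosβ (FS·sinβ − cosβ·tanφ')]
  = 16.9 / [19.4·cos34.8°·(1.00·sin34.8° − cos34.8°·tan30.2°)]
  = 16.9 / [19.4·0.8211·(1.00·0.5707 − 0.8211·0.5820)]
  = 16.9 / 1.4782 = 11.433 m

z_c = 11.43 m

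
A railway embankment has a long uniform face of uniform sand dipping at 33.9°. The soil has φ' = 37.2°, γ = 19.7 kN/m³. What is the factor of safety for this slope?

For a dry cohesionless infinite slope the factor of safety is FS = tanφ' / tanβ.
FS = tan37.2° / tan33.9° = 0.7590 / 0.6720 = 1.130

FS = 1.13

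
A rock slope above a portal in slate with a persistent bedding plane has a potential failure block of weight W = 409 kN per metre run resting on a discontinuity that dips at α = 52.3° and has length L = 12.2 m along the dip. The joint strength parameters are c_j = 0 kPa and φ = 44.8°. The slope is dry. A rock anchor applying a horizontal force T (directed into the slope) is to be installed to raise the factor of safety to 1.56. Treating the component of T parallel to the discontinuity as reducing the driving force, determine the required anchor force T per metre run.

T = 147 kN/m

Resolving forces along and normal to the sliding plane, with the horizontal anchor force T adding T·sinα to the effective normal force and T·cosα acting up the plane against the driving force:
FS = [c_jL + (W cosα + T sinα) tanφ] / [W sinα − T cosα]
Without the anchor: N' = 250.1 kN/m, driving T_d = 323.6 kN/m, resisting R = 0·12.2 + 250.1·tan44.8° = 248.4 kN/m, FS = 0.77.
Setting FS = 1.56 and solving for T:
1.56·(323.6 − T cos52.3°) = 248.4 + T sin52.3°·tan44.8°
T·(sin52.3°·tan44.8° + 1.56·cos52.3°) = 1.56·323.6 − 248.4
T·(0.7912·0.9930 + 1.56·0.6115) = 504.8 − 248.4 = 256.5
T·1.7397 = 256.5
T = 147.4 kN/m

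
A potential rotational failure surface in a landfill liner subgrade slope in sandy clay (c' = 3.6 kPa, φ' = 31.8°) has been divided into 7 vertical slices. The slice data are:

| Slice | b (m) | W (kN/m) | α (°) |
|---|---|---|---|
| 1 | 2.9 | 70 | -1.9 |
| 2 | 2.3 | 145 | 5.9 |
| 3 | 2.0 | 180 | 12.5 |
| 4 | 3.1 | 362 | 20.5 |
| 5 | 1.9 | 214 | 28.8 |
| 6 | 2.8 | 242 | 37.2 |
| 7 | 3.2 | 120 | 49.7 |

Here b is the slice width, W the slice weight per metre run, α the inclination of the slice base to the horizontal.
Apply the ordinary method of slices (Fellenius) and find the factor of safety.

FS = 1.56

Ordinary method of slices: FS = Σ[c'·Δl_i + (W_i cosα_i)·tanφ'] / Σ W_i sinα_i, with Δl_i = b_i / cosα_i.
Slice 1: Δl = 2.9/cos(-1.9°) = 2.902 m; N'_1 = 70·cos(-1.9°) = 70.0; c'Δl = 10.45; W sinα = -2.3
Slice 2: Δl = 2.3/cos5.9° = 2.312 m; N'_2 = 145·cos5.9° = 144.2; c'Δl = 8.32; W sinα = 14.9
Slice 3: Δl = 2.0/cos12.5° = 2.049 m; N'_3 = 180·cos12.5° = 175.7; c'Δl = 7.37; W sinα = 39.0
Slice 4: Δl = 3.1/cos20.5° = 3.310 m; N'_4 = 362·cos20.5° = 339.1; c'Δl = 11.91; W sinα = 126.8
Slice 5: Δl = 1.9/cos28.8° = 2.168 m; N'_5 = 214·cos28.8° = 187.5; c'Δl = 7.81; W sinα = 103.1
Slice 6: Δl = 2.8/cos37.2° = 3.515 m; N'_6 = 242·cos37.2° = 192.8; c'Δl = 12.65; W sinα = 146.3
Slice 7: Δl = 3.2/cos49.7° = 4.948 m; N'_7 = 120·cos49.7° = 77.6; c'Δl = 17.81; W sinα = 91.5
Σc'Δl = 76.3 kN/m; ΣN' = 1186.9 kN/m; ΣW sinα = 519.2 kN/m
Resisting = 76.3 + 1186.9·tan31.8° = 76.3 + 735.9 = 812.2 kN/m
FS = 812.2 / 519.2 = 1.564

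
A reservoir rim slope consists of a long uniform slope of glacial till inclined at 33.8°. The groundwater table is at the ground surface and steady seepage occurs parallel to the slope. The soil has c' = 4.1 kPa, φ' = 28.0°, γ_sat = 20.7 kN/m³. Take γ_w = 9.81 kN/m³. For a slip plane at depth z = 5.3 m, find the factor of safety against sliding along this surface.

With seepage parallel to the slope and the water table at the surface, the effective normal stress on the slip plane uses the buoyant unit weight γ' = γ_sat − γ_w while the driving shear stress uses γ_sat:
FS = [c' + γ' z cos²β tanφ'] / [γ_sat z sinβ cosβ]
γ' = 20.7 − 9.81 = 10.89 kN/m³
Numerator = 4.1 + 10.89·5.3·cos²33.8°·tan28.0° = 4.1 + 10.89·5.3·0.6905·0.5317 = 25.292 kPa
Denominator = 20.7·5.3·sin33.8°·cos33.8° = 20.7·5.3·0.5563·0.8310 = 50.716 kPa
FS = 25.292 / 50.716 = 0.499

FS = 0.50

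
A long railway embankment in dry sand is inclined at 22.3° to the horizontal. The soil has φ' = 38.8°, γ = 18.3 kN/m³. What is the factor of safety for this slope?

FS = 1.96

For a dry cohesionless infinite slope the factor of safety is FS = tanφ' / tanβ.
FS = tan38.8° / tan22.3° = 0.8040 / 0.4101 = 1.960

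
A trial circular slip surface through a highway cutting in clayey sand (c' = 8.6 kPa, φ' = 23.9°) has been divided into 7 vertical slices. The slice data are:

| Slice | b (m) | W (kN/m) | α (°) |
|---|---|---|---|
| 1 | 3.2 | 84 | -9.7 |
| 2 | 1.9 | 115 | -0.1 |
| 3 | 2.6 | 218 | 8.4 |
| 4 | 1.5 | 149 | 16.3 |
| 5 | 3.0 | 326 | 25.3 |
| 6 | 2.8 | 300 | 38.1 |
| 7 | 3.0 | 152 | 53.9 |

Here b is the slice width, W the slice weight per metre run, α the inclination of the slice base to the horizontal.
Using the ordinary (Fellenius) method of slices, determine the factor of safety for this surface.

FS = 1.39

Ordinary method of slices: FS = Σ[c'·Δl_i + (W_i cosα_i)·tanφ'] / Σ W_i sinα_i, with Δl_i = b_i / cosα_i.
Slice 1: Δl = 3.2/cos(-9.7°) = 3.246 m; N'_1 = 84·cos(-9.7°) = 82.8; c'Δl = 27.92; W sinα = -14.2
Slice 2: Δl = 1.9/cos(-0.1°) = 1.900 m; N'_2 = 115·cos(-0.1°) = 115.0; c'Δl = 16.34; W sinα = -0.2
Slice 3: Δl = 2.6/cos8.4° = 2.628 m; N'_3 = 218·cos8.4° = 215.7; c'Δl = 22.60; W sinα = 31.8
Slice 4: Δl = 1.5/cos16.3° = 1.563 m; N'_4 = 149·cos16.3° = 143.0; c'Δl = 13.44; W sinα = 41.8
Slice 5: Δl = 3.0/cos25.3° = 3.318 m; N'_5 = 326·cos25.3° = 294.7; c'Δl = 28.54; W sinα = 139.3
Slice 6: Δl = 2.8/cos38.1° = 3.558 m; N'_6 = 300·cos38.1° = 236.1; c'Δl = 30.60; W sinα = 185.1
Slice 7: Δl = 3.0/cos53.9° = 5.092 m; N'_7 = 152·cos53.9° = 89.6; c'Δl = 43.79; W sinα = 122.8
Σc'Δl = 183.2 kN/m; ΣN' = 1176.8 kN/m; ΣW sinα = 506.6 kN/m
Resisting = 183.2 + 1176.8·tan23.9° = 183.2 + 521.5 = 704.7 kN/m
FS = 704.7 / 506.6 = 1.391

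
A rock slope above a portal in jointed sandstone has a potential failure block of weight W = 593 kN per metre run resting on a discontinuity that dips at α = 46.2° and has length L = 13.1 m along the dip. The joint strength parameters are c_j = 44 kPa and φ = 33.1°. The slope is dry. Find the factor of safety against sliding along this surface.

Resolving the block weight along and normal to the plane and applying the Mohr–Coulomb strength on the joint:
N' = W cosα = 593·cos46.2° = 410.4 kN/m
Driving force T = W sinα = 593·sin46.2° = 428.0 kN/m
Resisting force R = c_j·L + N'·tanφ = 44·13.1 + 410.4·tan33.1° = 576.4 + 267.6 = 844.0 kN/m
FS = R / T = 844.0 / 428.0 = 1.972

FS = 1.97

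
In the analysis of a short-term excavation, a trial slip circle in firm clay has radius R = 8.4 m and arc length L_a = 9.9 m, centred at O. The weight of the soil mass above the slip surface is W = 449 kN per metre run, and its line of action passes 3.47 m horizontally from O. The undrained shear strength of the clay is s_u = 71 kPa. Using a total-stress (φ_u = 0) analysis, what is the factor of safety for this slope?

FS = 3.79

Taking moments about the centre O, the resisting moment is provided by the undrained shear strength acting along the arc:
M_R = s_u·L_a·R = 71·9.90·8.4 = 5904.4 kN·m/m
M_D = W·d = 449·3.47 = 1558.0 kN·m/m
FS = M_R / M_D = 5904.4 / 1558.0 = 3.790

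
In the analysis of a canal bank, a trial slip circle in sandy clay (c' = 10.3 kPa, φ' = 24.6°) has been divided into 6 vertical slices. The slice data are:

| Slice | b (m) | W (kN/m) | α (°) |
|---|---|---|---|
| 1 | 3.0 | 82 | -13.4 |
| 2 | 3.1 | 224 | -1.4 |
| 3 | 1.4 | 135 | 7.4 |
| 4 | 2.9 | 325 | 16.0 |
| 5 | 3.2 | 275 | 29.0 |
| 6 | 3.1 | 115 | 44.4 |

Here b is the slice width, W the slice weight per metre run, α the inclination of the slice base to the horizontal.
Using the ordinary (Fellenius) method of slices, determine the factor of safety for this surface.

FS = 2.30

Ordinary method of slices: FS = Σ[c'·Δl_i + (W_i cosα_i)·tanφ'] / Σ W_i sinα_i, with Δl_i = b_i / cosα_i.
Slice 1: Δl = 3.0/cos(-13.4°) = 3.084 m; N'_1 = 82·cos(-13.4°) = 79.8; c'Δl = 31.76; W sinα = -19.0
Slice 2: Δl = 3.1/cos(-1.4°) = 3.101 m; N'_2 = 224·cos(-1.4°) = 223.9; c'Δl = 31.94; W sinα = -5.5
Slice 3: Δl = 1.4/cos7.4° = 1.412 m; N'_3 = 135·cos7.4° = 133.9; c'Δl = 14.54; W sinα = 17.4
Slice 4: Δl = 2.9/cos16.0° = 3.017 m; N'_4 = 325·cos16.0° = 312.4; c'Δl = 31.07; W sinα = 89.6
Slice 5: Δl = 3.2/cos29.0° = 3.659 m; N'_5 = 275·cos29.0° = 240.5; c'Δl = 37.68; W sinα = 133.3
Slice 6: Δl = 3.1/cos44.4° = 4.339 m; N'_6 = 115·cos44.4° = 82.2; c'Δl = 44.69; W sinα = 80.5
Σc'Δl = 191.7 kN/m; ΣN' = 1072.7 kN/m; ΣW sinα = 296.3 kN/m
Resisting = 191.7 + 1072.7·tan24.6° = 191.7 + 491.1 = 682.8 kN/m
FS = 682.8 / 296.3 = 2.305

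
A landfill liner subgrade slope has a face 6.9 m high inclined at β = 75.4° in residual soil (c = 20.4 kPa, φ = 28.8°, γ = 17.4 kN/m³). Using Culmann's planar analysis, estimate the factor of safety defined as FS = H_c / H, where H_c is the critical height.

H_c = (4c/γ) · sinβ cosφ / [1 − cos(β − φ)]
    = (4·20.4/17.4) · sin75.4°·cos28.8° / [1 − cos46.6°]
    = 4.690 · 0.8480 / 0.3129 = 12.71 m
FS = H_c / H = 12.71 / 6.9 = 1.842

FS = 1.84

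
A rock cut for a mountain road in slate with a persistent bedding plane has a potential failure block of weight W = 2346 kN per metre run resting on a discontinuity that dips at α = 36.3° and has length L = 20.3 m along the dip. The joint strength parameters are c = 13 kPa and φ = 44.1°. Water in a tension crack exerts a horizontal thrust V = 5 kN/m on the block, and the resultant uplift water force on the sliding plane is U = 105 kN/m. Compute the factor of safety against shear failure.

FS = 1.43

Resolving the block weight along and normal to the plane and applying the Mohr–Coulomb strength on the joint:
N' = W cosα − U − V sinα = 2346·cos36.3° − 105 − 5·sin36.3° = 1782.7 kN/m
Driving force T = W sinα + V cosα = 2346·sin36.3° + 5·cos36.3° = 1392.9 kN/m
Resisting force R = c·L + N'·tanφ = 13·20.3 + 1782.7·tan44.1° = 263.9 + 1727.6 = 1991.5 kN/m
FS = R / T = 1991.5 / 1392.9 = 1.430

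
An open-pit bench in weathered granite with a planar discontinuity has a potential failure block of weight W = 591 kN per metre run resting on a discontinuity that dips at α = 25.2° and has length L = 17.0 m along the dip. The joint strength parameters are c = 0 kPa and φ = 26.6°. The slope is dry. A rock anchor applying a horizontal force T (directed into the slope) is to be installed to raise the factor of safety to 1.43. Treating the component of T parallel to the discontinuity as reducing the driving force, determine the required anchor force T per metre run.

T = 61 kN/m

Resolving forces along and normal to the sliding plane, with the horizontal anchor force T adding T·sinα to the effective normal force and T·cosα acting up the plane against the driving force:
FS = [cL + (W cosα + T sinα) tanφ] / [W sinα − T cosα]
Without the anchor: N' = 534.8 kN/m, driving T_d = 251.6 kN/m, resisting R = 0·17.0 + 534.8·tan26.6° = 267.8 kN/m, FS = 1.06.
Setting FS = 1.43 and solving for T:
1.43·(251.6 − T cos25.2°) = 267.8 + T sin25.2°·tan26.6°
T·(sin25.2°·tan26.6° + 1.43·cos25.2°) = 1.43·251.6 − 267.8
T·(0.4258·0.5008 + 1.43·0.9048) = 359.8 − 267.8 = 92.1
T·1.5071 = 92.1
T = 61.1 kN/m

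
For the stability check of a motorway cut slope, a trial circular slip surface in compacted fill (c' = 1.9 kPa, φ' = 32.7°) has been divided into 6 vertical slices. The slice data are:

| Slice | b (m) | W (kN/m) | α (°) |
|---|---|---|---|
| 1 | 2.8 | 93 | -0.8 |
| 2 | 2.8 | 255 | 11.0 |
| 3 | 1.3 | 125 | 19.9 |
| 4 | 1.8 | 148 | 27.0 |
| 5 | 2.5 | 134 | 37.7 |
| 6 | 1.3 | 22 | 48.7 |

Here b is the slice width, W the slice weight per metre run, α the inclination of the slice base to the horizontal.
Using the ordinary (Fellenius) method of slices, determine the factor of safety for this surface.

Ordinary method of slices: FS = Σ[c'·Δl_i + (W_i cosα_i)·tanφ'] / Σ W_i sinα_i, with Δl_i = b_i / cosα_i.
Slice 1: Δl = 2.8/cos(-0.8°) = 2.800 m; N'_1 = 93·cos(-0.8°) = 93.0; c'Δl = 5.32; W sinα = -1.3
Slice 2: Δl = 2.8/cos11.0° = 2.852 m; N'_2 = 255·cos11.0° = 250.3; c'Δl = 5.42; W sinα = 48.7
Slice 3: Δl = 1.3/cos19.9° = 1.383 m; N'_3 = 125·cos19.9° = 117.5; c'Δl = 2.63; W sinα = 42.5
Slice 4: Δl = 1.8/cos27.0° = 2.020 m; N'_4 = 148·cos27.0° = 131.9; c'Δl = 3.84; W sinα = 67.2
Slice 5: Δl = 2.5/cos37.7° = 3.160 m; N'_5 = 134·cos37.7° = 106.0; c'Δl = 6.00; W sinα = 81.9
Slice 6: Δl = 1.3/cos48.7° = 1.970 m; N'_6 = 22·cos48.7° = 14.5; c'Δl = 3.74; W sinα = 16.5
Σc'Δl = 27.0 kN/m; ΣN' = 713.3 kN/m; ΣW sinα = 255.6 kN/m
Resisting = 27.0 + 713.3·tan32.7° = 27.0 + 457.9 = 484.9 kN/m
FS = 484.9 / 255.6 = 1.897

FS = 1.90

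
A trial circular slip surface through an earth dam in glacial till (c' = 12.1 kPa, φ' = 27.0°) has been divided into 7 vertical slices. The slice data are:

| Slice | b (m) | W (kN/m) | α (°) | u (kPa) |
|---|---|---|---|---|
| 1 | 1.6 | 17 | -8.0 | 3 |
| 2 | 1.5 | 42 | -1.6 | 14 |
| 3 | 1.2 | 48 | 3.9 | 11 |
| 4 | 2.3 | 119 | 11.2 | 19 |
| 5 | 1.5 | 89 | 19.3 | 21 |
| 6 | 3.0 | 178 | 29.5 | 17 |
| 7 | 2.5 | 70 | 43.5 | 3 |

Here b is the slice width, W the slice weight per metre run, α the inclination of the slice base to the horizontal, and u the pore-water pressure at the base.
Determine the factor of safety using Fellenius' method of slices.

FS = 1.86

Ordinary method of slices: FS = Σ[c'·Δl_i + (W_i cosα_i − u_i·Δl_i)·tanφ'] / Σ W_i sinα_i, with Δl_i = b_i / cosα_i.
Slice 1: Δl = 1.6/cos(-8.0°) = 1.616 m; N'_1 = 17·cos(-8.0°) − 3·1.616 = 12.0; c'Δl = 19.55; W sinα = -2.4
Slice 2: Δl = 1.5/cos(-1.6°) = 1.501 m; N'_2 = 42·cos(-1.6°) − 14·1.501 = 21.0; c'Δl = 18.16; W sinα = -1.2
Slice 3: Δl = 1.2/cos3.9° = 1.203 m; N'_3 = 48·cos3.9° − 11·1.203 = 34.7; c'Δl = 14.55; W sinα = 3.3
Slice 4: Δl = 2.3/cos11.2° = 2.345 m; N'_4 = 119·cos11.2° − 19·2.345 = 72.2; c'Δl = 28.37; W sinα = 23.1
Slice 5: Δl = 1.5/cos19.3° = 1.589 m; N'_5 = 89·cos19.3° − 21·1.589 = 50.6; c'Δl = 19.23; W sinα = 29.4
Slice 6: Δl = 3.0/cos29.5° = 3.447 m; N'_6 = 178·cos29.5° − 17·3.447 = 96.3; c'Δl = 41.71; W sinα = 87.7
Slice 7: Δl = 2.5/cos43.5° = 3.446 m; N'_7 = 70·cos43.5° − 3·3.446 = 40.4; c'Δl = 41.70; W sinα = 48.2
Σc'Δl = 183.3 kN/m; ΣN' = 327.2 kN/m; ΣW sinα = 188.1 kN/m
Resisting = 183.3 + 327.2·tan27.0° = 183.3 + 166.7 = 350.0 kN/m
FS = 350.0 / 188.1 = 1.861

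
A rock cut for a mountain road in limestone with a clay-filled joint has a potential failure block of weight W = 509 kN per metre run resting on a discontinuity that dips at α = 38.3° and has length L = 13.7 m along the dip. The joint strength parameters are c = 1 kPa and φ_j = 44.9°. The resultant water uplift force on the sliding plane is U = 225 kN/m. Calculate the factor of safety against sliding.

FS = 0.59

Resolving the block weight along and normal to the plane and applying the Mohr–Coulomb strength on the joint:
N' = W cosα − U = 509·cos38.3° − 225 = 174.5 kN/m
Driving force T = W sinα = 509·sin38.3° = 315.5 kN/m
Resisting force R = c·L + N'·tanφ_j = 1·13.7 + 174.5·tan44.9° = 13.7 + 173.8 = 187.5 kN/m
FS = R / T = 187.5 / 315.5 = 0.594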